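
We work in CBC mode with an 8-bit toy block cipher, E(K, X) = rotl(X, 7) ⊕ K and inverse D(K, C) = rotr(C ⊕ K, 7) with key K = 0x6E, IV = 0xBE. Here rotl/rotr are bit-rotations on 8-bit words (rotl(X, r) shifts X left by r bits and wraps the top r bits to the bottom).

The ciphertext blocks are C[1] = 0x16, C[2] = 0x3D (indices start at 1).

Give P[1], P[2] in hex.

CBC decryption: P_i = D(K, C_i) ⊕ C_{i−1}, with C_{0} = IV.
P[1]: D(K, 0x16) = 0xF0; 0xF0 ⊕ 0xBE = 0x4E.
P[2]: D(K, 0x3D) = 0xA6; 0xA6 ⊕ 0x16 = 0xB0.

P[1] = 0x4E, P[2] = 0xB0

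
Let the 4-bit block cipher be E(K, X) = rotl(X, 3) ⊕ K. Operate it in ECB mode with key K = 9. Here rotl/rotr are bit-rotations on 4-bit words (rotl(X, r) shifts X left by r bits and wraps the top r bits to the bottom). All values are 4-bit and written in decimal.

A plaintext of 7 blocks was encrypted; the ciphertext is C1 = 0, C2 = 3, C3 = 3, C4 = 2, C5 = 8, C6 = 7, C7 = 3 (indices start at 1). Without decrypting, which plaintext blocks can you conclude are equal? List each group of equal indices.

P2 = P3 = P7

ECB encrypts each block independently with the same key, so equal ciphertext blocks imply equal plaintext blocks.
C2 = C3 = C7 = 3, so P2 = P3 = P7.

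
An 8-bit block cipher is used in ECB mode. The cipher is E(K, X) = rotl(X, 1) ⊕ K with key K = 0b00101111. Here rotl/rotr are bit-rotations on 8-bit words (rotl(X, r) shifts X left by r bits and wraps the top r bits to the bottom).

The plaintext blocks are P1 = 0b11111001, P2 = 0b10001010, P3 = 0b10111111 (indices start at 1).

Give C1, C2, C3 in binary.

C1 = 0b11011100, C2 = 0b00111010, C3 = 0b01010000

ECB encryption: C_i = E(K, P_i).
C1: E(K, 0b11111001) = 0b11011100.
C2: E(K, 0b10001010) = 0b00111010.
C3: E(K, 0b10111111) = 0b01010000.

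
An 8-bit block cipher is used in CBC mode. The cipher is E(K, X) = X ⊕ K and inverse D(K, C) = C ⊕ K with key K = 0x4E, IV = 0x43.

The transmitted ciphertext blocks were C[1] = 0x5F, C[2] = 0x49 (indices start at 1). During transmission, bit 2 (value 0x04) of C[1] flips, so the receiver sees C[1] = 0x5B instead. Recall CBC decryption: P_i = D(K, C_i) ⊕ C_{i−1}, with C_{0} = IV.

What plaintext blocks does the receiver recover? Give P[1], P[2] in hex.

Only C[1] changed, to 0x5B. In CBC, a change in C_i garbles P_i and flips the same bit in P_{i+1}. Decrypting the received ciphertext:
P[1]: D(K, 0x5B) = 0x15; 0x15 ⊕ 0x43 = 0x56.
P[2]: D(K, 0x49) = 0x07; 0x07 ⊕ 0x5B = 0x5C.
Blocks that differ from the original plaintext: P[1], P[2].

P[1] = 0x56, P[2] = 0x5C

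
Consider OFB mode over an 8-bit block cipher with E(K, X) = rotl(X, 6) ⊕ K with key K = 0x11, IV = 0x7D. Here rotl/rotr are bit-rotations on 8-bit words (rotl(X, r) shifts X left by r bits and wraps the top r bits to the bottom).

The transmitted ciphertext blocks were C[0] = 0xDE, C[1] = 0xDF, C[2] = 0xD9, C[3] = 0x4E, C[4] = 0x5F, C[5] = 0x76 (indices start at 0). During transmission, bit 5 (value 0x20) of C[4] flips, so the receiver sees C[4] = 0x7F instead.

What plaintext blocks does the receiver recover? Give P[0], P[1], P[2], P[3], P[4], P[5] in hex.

OFB decryption: S_i = E(K, S_{i−1}) with S_{−1} = IV; P_i = C_i ⊕ S_i.
Only C[4] changed, to 0x7F. In OFB, a change in C_i flips the same bit in P_i only; the keystream is unaffected. Decrypting the received ciphertext:
P[0]: S = E(K, 0x7D) = 0x4E; 0xDE ⊕ 0x4E = 0x90.
P[1]: S = E(K, 0x4E) = 0x82; 0xDF ⊕ 0x82 = 0x5D.
P[2]: S = E(K, 0x82) = 0xB1; 0xD9 ⊕ 0xB1 = 0x68.
P[3]: S = E(K, 0xB1) = 0x7D; 0x4E ⊕ 0x7D = 0x33.
P[4]: S = E(K, 0x7D) = 0x4E; 0x7F ⊕ 0x4E = 0x31.
P[5]: S = E(K, 0x4E) = 0x82; 0x76 ⊕ 0x82 = 0xF4.
Blocks that differ from the original plaintext: P[4].

P[0] = 0x90, P[1] = 0x5D, P[2] = 0x68, P[3] = 0x33, P[4] = 0x31, P[5] = 0xF4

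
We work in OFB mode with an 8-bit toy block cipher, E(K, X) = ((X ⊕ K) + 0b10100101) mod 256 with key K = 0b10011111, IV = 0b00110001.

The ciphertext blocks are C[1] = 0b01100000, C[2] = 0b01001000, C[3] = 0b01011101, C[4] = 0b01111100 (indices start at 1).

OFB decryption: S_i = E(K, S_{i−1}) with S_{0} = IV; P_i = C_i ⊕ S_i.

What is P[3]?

P[1]: S = E(K, 0b00110001) = 0b01010011; 0b01100000 ⊕ 0b01010011 = 0b00110011.
P[2]: S = E(K, 0b01010011) = 0b01110001; 0b01001000 ⊕ 0b01110001 = 0b00111001.
P[3]: S = E(K, 0b01110001) = 0b10010011; 0b01011101 ⊕ 0b10010011 = 0b11001110.

P[3] = 0b11001110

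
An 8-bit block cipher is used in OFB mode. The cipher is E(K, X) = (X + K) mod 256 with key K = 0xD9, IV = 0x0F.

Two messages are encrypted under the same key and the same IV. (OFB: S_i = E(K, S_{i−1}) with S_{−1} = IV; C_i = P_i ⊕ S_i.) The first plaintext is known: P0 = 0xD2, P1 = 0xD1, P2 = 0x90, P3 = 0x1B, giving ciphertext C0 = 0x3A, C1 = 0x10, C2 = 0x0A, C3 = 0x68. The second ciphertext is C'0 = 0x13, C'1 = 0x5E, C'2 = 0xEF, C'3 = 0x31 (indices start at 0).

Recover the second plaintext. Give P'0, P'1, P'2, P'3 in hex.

P'0 = 0xFB, P'1 = 0x9F, P'2 = 0x75, P'3 = 0x42

In OFB with a reused IV, both messages share the same keystream S_i, so C_i ⊕ C'_i = P_i ⊕ P'_i and thus P'_i = P_i ⊕ C_i ⊕ C'_i.
P'0: 0xD2 ⊕ 0x3A ⊕ 0x13 = 0xFB.
P'1: 0xD1 ⊕ 0x10 ⊕ 0x5E = 0x9F.
P'2: 0x90 ⊕ 0x0A ⊕ 0xEF = 0x75.
P'3: 0x1B ⊕ 0x68 ⊕ 0x31 = 0x42.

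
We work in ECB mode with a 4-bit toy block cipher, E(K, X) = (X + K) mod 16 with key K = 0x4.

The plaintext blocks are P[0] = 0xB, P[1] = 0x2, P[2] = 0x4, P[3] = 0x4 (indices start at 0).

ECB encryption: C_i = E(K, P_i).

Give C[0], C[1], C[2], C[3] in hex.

C[0] = 0xF, C[1] = 0x6, C[2] = 0x8, C[3] = 0x8

C[0]: E(K, 0xB) = 0xF.
C[1]: E(K, 0x2) = 0x6.
C[2]: E(K, 0x4) = 0x8.
C[3]: E(K, 0x4) = 0x8.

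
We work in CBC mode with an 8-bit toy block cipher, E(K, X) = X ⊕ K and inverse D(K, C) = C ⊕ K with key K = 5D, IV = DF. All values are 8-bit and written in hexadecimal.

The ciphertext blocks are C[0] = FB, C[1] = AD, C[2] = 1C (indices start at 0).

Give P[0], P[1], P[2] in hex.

CBC decryption: P_i = D(K, C_i) ⊕ C_{i−1}, with C_{−1} = IV.
P[0]: D(K, FB) = A6; A6 ⊕ DF = 79.
P[1]: D(K, AD) = F0; F0 ⊕ FB = 0B.
P[2]: D(K, 1C) = 41; 41 ⊕ AD = EC.

P[0] = 79, P[1] = 0B, P[2] = EC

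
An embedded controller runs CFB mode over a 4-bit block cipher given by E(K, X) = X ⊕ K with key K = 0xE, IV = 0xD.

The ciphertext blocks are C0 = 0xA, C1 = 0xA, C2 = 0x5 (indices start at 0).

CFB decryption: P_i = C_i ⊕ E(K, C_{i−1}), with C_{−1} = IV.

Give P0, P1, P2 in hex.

P0: E(K, 0xD) = 0x3; 0xA ⊕ 0x3 = 0x9.
P1: E(K, 0xA) = 0x4; 0xA ⊕ 0x4 = 0xE.
P2: E(K, 0xA) = 0x4; 0x5 ⊕ 0x4 = 0x1.

P0 = 0x9, P1 = 0xE, P2 = 0x1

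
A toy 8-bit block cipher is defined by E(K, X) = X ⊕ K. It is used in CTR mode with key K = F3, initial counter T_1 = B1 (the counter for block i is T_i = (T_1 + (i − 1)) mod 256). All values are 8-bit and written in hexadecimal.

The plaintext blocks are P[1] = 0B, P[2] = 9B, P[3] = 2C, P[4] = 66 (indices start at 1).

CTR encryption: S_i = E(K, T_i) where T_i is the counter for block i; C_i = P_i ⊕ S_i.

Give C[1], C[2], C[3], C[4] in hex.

C[1] = 49, C[2] = DA, C[3] = 6C, C[4] = 21

C[1]: T = B1, S = E(K, T) = 42; 0B ⊕ 42 = 49.
C[2]: T = B2, S = E(K, T) = 41; 9B ⊕ 41 = DA.
C[3]: T = B3, S = E(K, T) = 40; 2C ⊕ 40 = 6C.
C[4]: T = B4, S = E(K, T) = 47; 66 ⊕ 47 = 21.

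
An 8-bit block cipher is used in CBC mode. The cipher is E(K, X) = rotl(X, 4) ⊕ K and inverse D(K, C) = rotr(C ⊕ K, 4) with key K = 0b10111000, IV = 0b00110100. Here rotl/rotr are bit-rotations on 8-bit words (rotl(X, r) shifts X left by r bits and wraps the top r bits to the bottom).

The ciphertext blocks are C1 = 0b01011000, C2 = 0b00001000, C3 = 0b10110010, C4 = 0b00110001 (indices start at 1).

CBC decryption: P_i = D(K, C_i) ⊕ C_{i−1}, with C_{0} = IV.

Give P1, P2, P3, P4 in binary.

P1 = 0b00111010, P2 = 0b01010011, P3 = 0b10101000, P4 = 0b00101010

P1: D(K, 0b01011000) = 0b00001110; 0b00001110 ⊕ 0b00110100 = 0b00111010.
P2: D(K, 0b00001000) = 0b00001011; 0b00001011 ⊕ 0b01011000 = 0b01010011.
P3: D(K, 0b10110010) = 0b10100000; 0b10100000 ⊕ 0b00001000 = 0b10101000.
P4: D(K, 0b00110001) = 0b10011000; 0b10011000 ⊕ 0b10110010 = 0b00101010.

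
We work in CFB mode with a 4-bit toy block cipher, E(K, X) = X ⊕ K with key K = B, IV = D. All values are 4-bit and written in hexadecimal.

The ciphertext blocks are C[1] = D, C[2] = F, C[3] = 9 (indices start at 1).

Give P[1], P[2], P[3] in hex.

CFB decryption: P_i = C_i ⊕ E(K, C_{i−1}), with C_{0} = IV.
P[1]: E(K, D) = 6; D ⊕ 6 = B.
P[2]: E(K, D) = 6; F ⊕ 6 = 9.
P[3]: E(K, F) = 4; 9 ⊕ 4 = D.

P[1] = B, P[2] = 9, P[3] = D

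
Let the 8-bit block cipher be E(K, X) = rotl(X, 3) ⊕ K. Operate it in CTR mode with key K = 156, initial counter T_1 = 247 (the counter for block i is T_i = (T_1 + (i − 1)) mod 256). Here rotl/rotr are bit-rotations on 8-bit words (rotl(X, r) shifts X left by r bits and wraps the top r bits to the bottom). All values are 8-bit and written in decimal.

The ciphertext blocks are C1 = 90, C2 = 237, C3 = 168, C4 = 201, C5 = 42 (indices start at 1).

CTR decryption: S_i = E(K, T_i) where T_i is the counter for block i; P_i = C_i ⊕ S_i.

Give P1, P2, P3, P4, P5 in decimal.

P1 = 121, P2 = 182, P3 = 251, P4 = 130, P5 = 105

P1: T = 247, S = E(K, T) = 35; 90 ⊕ 35 = 121.
P2: T = 248, S = E(K, T) = 91; 237 ⊕ 91 = 182.
P3: T = 249, S = E(K, T) = 83; 168 ⊕ 83 = 251.
P4: T = 250, S = E(K, T) = 75; 201 ⊕ 75 = 130.
P5: T = 251, S = E(K, T) = 67; 42 ⊕ 67 = 105.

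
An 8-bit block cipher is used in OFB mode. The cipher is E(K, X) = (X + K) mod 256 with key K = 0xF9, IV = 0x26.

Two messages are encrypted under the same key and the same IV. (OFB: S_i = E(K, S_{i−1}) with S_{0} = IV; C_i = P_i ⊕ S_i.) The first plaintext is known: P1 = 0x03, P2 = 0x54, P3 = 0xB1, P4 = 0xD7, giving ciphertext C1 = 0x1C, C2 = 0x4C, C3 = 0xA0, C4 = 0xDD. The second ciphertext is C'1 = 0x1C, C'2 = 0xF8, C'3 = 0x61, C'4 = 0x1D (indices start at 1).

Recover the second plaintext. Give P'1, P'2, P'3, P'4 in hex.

In OFB with a reused IV, both messages share the same keystream S_i, so C_i ⊕ C'_i = P_i ⊕ P'_i and thus P'_i = P_i ⊕ C_i ⊕ C'_i.
P'1: 0x03 ⊕ 0x1C ⊕ 0x1C = 0x03.
P'2: 0x54 ⊕ 0x4C ⊕ 0xF8 = 0xE0.
P'3: 0xB1 ⊕ 0xA0 ⊕ 0x61 = 0x70.
P'4: 0xD7 ⊕ 0xDD ⊕ 0x1D = 0x17.

P'1 = 0x03, P'2 = 0xE0, P'3 = 0x70, P'4 = 0x17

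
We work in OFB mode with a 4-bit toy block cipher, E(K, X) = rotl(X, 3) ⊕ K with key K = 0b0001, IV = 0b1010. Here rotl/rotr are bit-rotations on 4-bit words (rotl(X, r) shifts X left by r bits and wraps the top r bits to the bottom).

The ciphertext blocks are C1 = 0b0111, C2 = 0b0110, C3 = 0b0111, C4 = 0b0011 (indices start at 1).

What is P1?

OFB decryption: S_i = E(K, S_{i−1}) with S_{0} = IV; P_i = C_i ⊕ S_i.
P1: S = E(K, 0b1010) = 0b0100; 0b0111 ⊕ 0b0100 = 0b0011.

P1 = 0b0011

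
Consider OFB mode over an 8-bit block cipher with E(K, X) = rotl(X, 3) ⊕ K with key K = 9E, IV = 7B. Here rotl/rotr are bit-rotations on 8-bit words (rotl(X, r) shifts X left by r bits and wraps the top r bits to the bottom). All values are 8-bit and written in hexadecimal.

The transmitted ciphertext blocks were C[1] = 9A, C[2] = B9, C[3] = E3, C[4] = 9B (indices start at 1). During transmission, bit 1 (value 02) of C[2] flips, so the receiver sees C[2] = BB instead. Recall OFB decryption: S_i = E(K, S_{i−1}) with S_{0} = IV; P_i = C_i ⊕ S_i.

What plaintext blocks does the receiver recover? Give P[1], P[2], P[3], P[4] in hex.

Only C[2] changed, to BB. In OFB, a change in C_i flips the same bit in P_i only; the keystream is unaffected. Decrypting the received ciphertext:
P[1]: S = E(K, 7B) = 45; 9A ⊕ 45 = DF.
P[2]: S = E(K, 45) = B4; BB ⊕ B4 = 0F.
P[3]: S = E(K, B4) = 3B; E3 ⊕ 3B = D8.
P[4]: S = E(K, 3B) = 47; 9B ⊕ 47 = DC.
Blocks that differ from the original plaintext: P[2].

P[1] = DF, P[2] = 0F, P[3] = D8, P[4] = DC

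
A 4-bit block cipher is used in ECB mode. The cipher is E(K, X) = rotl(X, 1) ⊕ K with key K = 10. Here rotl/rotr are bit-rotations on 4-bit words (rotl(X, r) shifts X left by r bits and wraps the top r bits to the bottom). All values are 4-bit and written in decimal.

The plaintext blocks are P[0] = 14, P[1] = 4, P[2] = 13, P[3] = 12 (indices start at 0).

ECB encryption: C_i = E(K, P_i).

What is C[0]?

C[0]: E(K, 14) = 7.

C[0] = 7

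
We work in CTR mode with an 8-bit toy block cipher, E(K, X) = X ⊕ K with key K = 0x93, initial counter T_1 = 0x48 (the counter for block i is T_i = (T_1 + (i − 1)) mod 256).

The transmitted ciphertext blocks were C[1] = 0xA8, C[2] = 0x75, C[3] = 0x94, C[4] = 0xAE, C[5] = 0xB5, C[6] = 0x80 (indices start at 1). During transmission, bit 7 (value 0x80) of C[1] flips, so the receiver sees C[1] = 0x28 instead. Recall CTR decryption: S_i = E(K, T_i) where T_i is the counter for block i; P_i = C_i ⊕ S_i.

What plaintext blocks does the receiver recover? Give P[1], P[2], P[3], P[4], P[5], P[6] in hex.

P[1] = 0xF3, P[2] = 0xAF, P[3] = 0x4D, P[4] = 0x76, P[5] = 0x6A, P[6] = 0x5E

Only C[1] changed, to 0x28. In CTR, a change in C_i flips the same bit in P_i only; the keystream is unaffected. Decrypting the received ciphertext:
P[1]: T = 0x48, S = E(K, T) = 0xDB; 0x28 ⊕ 0xDB = 0xF3.
P[2]: T = 0x49, S = E(K, T) = 0xDA; 0x75 ⊕ 0xDA = 0xAF.
P[3]: T = 0x4A, S = E(K, T) = 0xD9; 0x94 ⊕ 0xD9 = 0x4D.
P[4]: T = 0x4B, S = E(K, T) = 0xD8; 0xAE ⊕ 0xD8 = 0x76.
P[5]: T = 0x4C, S = E(K, T) = 0xDF; 0xB5 ⊕ 0xDF = 0x6A.
P[6]: T = 0x4D, S = E(K, T) = 0xDE; 0x80 ⊕ 0xDE = 0x5E.
Blocks that differ from the original plaintext: P[1].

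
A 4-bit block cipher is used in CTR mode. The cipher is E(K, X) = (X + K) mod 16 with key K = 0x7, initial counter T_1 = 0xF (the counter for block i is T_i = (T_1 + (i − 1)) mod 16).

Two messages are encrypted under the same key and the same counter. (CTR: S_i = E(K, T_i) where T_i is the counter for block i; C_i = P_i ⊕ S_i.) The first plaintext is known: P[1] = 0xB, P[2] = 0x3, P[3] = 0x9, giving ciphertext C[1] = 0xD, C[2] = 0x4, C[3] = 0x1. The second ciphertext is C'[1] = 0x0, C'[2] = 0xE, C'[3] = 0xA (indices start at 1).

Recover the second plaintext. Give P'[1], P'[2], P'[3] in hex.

P'[1] = 0x6, P'[2] = 0x9, P'[3] = 0x2

In CTR with a reused counter, both messages share the same keystream S_i, so C_i ⊕ C'_i = P_i ⊕ P'_i and thus P'_i = P_i ⊕ C_i ⊕ C'_i.
P'[1]: 0xB ⊕ 0xD ⊕ 0x0 = 0x6.
P'[2]: 0x3 ⊕ 0x4 ⊕ 0xE = 0x9.
P'[3]: 0x9 ⊕ 0x1 ⊕ 0xA = 0x2.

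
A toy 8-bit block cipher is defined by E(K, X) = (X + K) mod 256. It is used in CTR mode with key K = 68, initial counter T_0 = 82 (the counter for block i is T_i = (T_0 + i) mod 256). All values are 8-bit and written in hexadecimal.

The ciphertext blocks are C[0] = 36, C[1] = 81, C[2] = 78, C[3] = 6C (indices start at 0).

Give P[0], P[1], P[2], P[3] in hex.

P[0] = DC, P[1] = 6A, P[2] = 94, P[3] = 81

CTR decryption: S_i = E(K, T_i) where T_i is the counter for block i; P_i = C_i ⊕ S_i.
P[0]: T = 82, S = E(K, T) = EA; 36 ⊕ EA = DC.
P[1]: T = 83, S = E(K, T) = EB; 81 ⊕ EB = 6A.
P[2]: T = 84, S = E(K, T) = EC; 78 ⊕ EC = 94.
P[3]: T = 85, S = E(K, T) = ED; 6C ⊕ ED = 81.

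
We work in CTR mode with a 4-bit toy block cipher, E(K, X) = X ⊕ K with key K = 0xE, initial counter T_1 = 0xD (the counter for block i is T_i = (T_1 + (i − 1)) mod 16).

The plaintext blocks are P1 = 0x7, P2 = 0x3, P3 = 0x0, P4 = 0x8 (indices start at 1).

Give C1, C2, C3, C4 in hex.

CTR encryption: S_i = E(K, T_i) where T_i is the counter for block i; C_i = P_i ⊕ S_i.
C1: T = 0xD, S = E(K, T) = 0x3; 0x7 ⊕ 0x3 = 0x4.
C2: T = 0xE, S = E(K, T) = 0x0; 0x3 ⊕ 0x0 = 0x3.
C3: T = 0xF, S = E(K, T) = 0x1; 0x0 ⊕ 0x1 = 0x1.
C4: T = 0x0, S = E(K, T) = 0xE; 0x8 ⊕ 0xE = 0x6.

C1 = 0x4, C2 = 0x3, C3 = 0x1, C4 = 0x6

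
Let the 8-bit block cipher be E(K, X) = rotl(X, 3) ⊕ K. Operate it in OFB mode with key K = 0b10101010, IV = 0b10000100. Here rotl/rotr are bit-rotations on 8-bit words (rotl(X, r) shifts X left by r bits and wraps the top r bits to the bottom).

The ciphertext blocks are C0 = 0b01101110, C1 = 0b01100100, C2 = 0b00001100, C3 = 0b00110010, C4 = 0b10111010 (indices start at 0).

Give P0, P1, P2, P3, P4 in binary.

P0 = 0b11100000, P1 = 0b10111010, P2 = 0b01010000, P3 = 0b01111010, P4 = 0b01010010

OFB decryption: S_i = E(K, S_{i−1}) with S_{−1} = IV; P_i = C_i ⊕ S_i.
P0: S = E(K, 0b10000100) = 0b10001110; 0b01101110 ⊕ 0b10001110 = 0b11100000.
P1: S = E(K, 0b10001110) = 0b11011110; 0b01100100 ⊕ 0b11011110 = 0b10111010.
P2: S = E(K, 0b11011110) = 0b01011100; 0b00001100 ⊕ 0b01011100 = 0b01010000.
P3: S = E(K, 0b01011100) = 0b01001000; 0b00110010 ⊕ 0b01001000 = 0b01111010.
P4: S = E(K, 0b01001000) = 0b11101000; 0b10111010 ⊕ 0b11101000 = 0b01010010.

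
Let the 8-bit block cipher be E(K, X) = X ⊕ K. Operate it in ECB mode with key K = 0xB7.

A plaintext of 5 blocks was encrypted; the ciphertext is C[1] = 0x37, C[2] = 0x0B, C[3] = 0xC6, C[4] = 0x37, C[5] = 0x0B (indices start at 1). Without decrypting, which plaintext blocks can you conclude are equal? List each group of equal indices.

P[1] = P[4]; P[2] = P[5]

ECB encrypts each block independently with the same key, so equal ciphertext blocks imply equal plaintext blocks.
C[1] = C[4] = 0x37, so P[1] = P[4].
C[2] = C[5] = 0x0B, so P[2] = P[5].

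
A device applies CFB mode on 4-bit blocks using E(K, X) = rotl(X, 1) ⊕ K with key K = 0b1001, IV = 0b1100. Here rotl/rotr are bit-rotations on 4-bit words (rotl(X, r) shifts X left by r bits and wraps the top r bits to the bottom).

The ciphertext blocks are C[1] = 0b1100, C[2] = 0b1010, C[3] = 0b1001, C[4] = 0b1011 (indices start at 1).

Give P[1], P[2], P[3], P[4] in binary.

P[1] = 0b1100, P[2] = 0b1010, P[3] = 0b0101, P[4] = 0b0001

CFB decryption: P_i = C_i ⊕ E(K, C_{i−1}), with C_{0} = IV.
P[1]: E(K, 0b1100) = 0b0000; 0b1100 ⊕ 0b0000 = 0b1100.
P[2]: E(K, 0b1100) = 0b0000; 0b1010 ⊕ 0b0000 = 0b1010.
P[3]: E(K, 0b1010) = 0b1100; 0b1001 ⊕ 0b1100 = 0b0101.
P[4]: E(K, 0b1001) = 0b1010; 0b1011 ⊕ 0b1010 = 0b0001.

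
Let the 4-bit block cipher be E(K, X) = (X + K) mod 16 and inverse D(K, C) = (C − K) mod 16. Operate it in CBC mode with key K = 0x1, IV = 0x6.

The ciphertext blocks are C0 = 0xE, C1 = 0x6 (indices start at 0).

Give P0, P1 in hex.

CBC decryption: P_i = D(K, C_i) ⊕ C_{i−1}, with C_{−1} = IV.
P0: D(K, 0xE) = 0xD; 0xD ⊕ 0x6 = 0xB.
P1: D(K, 0x6) = 0x5; 0x5 ⊕ 0xE = 0xB.

P0 = 0xB, P1 = 0xB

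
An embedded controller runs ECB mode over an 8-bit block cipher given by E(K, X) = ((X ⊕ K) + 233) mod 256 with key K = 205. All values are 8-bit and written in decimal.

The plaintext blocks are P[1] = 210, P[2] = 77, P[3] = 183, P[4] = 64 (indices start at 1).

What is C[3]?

ECB encryption: C_i = E(K, P_i).
C[3]: E(K, 183) = 99.

C[3] = 99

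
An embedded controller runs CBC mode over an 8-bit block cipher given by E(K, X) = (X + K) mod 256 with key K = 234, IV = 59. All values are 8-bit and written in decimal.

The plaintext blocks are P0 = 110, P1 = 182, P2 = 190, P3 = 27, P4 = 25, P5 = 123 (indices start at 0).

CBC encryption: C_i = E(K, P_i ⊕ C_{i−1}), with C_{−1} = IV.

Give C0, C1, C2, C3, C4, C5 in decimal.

C0 = 63, C1 = 115, C2 = 183, C3 = 150, C4 = 121, C5 = 236

C0: P0 ⊕ 59 = 85; E(K, 85) = 63.
C1: P1 ⊕ 63 = 137; E(K, 137) = 115.
C2: P2 ⊕ 115 = 205; E(K, 205) = 183.
C3: P3 ⊕ 183 = 172; E(K, 172) = 150.
C4: P4 ⊕ 150 = 143; E(K, 143) = 121.
C5: P5 ⊕ 121 = 2; E(K, 2) = 236.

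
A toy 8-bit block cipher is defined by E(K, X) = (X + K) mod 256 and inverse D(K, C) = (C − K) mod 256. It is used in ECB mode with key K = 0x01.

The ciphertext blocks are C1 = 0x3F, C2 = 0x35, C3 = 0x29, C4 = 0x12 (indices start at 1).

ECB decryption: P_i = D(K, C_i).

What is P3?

P3 = 0x28

P3: D(K, 0x29) = 0x28.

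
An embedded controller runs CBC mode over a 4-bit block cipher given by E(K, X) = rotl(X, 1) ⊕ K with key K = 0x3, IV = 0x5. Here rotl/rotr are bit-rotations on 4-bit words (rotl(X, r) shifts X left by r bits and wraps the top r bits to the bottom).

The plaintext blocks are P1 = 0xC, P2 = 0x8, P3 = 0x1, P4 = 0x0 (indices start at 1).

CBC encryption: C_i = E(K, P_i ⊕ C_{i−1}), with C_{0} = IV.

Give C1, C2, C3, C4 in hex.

C1 = 0x0, C2 = 0x2, C3 = 0x5, C4 = 0x9

C1: P1 ⊕ 0x5 = 0x9; E(K, 0x9) = 0x0.
C2: P2 ⊕ 0x0 = 0x8; E(K, 0x8) = 0x2.
C3: P3 ⊕ 0x2 = 0x3; E(K, 0x3) = 0x5.
C4: P4 ⊕ 0x5 = 0x5; E(K, 0x5) = 0x9.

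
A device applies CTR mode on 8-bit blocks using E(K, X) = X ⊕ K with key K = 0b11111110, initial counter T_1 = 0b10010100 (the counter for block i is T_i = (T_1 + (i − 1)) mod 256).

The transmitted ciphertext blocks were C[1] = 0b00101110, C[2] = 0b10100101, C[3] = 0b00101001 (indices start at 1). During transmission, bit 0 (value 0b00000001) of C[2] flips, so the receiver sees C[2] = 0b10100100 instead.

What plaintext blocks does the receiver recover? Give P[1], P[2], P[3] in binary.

P[1] = 0b01000100, P[2] = 0b11001111, P[3] = 0b01000001

CTR decryption: S_i = E(K, T_i) where T_i is the counter for block i; P_i = C_i ⊕ S_i.
Only C[2] changed, to 0b10100100. In CTR, a change in C_i flips the same bit in P_i only; the keystream is unaffected. Decrypting the received ciphertext:
P[1]: T = 0b10010100, S = E(K, T) = 0b01101010; 0b00101110 ⊕ 0b01101010 = 0b01000100.
P[2]: T = 0b10010101, S = E(K, T) = 0b01101011; 0b10100100 ⊕ 0b01101011 = 0b11001111.
P[3]: T = 0b10010110, S = E(K, T) = 0b01101000; 0b00101001 ⊕ 0b01101000 = 0b01000001.
Blocks that differ from the original plaintext: P[2].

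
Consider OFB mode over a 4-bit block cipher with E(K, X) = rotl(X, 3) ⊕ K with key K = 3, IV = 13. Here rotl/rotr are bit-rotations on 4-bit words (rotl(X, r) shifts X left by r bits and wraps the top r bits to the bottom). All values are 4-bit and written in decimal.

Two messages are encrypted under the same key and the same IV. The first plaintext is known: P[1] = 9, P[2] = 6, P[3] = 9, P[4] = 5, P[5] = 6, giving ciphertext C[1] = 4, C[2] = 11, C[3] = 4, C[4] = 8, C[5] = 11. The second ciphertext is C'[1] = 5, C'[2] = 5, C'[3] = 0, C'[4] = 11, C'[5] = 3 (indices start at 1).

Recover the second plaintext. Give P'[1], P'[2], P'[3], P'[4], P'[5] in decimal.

In OFB with a reused IV, both messages share the same keystream S_i, so C_i ⊕ C'_i = P_i ⊕ P'_i and thus P'_i = P_i ⊕ C_i ⊕ C'_i.
P'[1]: 9 ⊕ 4 ⊕ 5 = 8.
P'[2]: 6 ⊕ 11 ⊕ 5 = 8.
P'[3]: 9 ⊕ 4 ⊕ 0 = 13.
P'[4]: 5 ⊕ 8 ⊕ 11 = 6.
P'[5]: 6 ⊕ 11 ⊕ 3 = 14.

P'[1] = 8, P'[2] = 8, P'[3] = 13, P'[4] = 6, P'[5] = 14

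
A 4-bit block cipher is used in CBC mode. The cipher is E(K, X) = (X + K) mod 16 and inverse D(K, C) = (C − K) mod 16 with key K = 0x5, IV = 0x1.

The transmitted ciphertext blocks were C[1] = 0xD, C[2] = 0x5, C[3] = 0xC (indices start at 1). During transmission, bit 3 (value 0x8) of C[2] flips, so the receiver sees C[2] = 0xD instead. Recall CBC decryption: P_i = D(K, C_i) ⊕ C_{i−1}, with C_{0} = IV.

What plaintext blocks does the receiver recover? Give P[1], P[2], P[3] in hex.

Only C[2] changed, to 0xD. In CBC, a change in C_i garbles P_i and flips the same bit in P_{i+1}. Decrypting the received ciphertext:
P[1]: D(K, 0xD) = 0x8; 0x8 ⊕ 0x1 = 0x9.
P[2]: D(K, 0xD) = 0x8; 0x8 ⊕ 0xD = 0x5.
P[3]: D(K, 0xC) = 0x7; 0x7 ⊕ 0xD = 0xA.
Blocks that differ from the original plaintext: P[2], P[3].

P[1] = 0x9, P[2] = 0x5, P[3] = 0xA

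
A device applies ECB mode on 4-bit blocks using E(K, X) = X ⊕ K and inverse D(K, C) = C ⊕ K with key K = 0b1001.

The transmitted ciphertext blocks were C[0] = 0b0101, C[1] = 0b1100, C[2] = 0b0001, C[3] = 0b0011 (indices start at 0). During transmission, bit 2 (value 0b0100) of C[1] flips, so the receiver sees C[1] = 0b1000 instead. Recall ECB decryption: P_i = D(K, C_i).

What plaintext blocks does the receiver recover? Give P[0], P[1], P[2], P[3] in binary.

Only C[1] changed, to 0b1000. In ECB, a change in C_i affects only P_i. Decrypting the received ciphertext:
P[0]: D(K, 0b0101) = 0b1100.
P[1]: D(K, 0b1000) = 0b0001.
P[2]: D(K, 0b0001) = 0b1000.
P[3]: D(K, 0b0011) = 0b1010.
Blocks that differ from the original plaintext: P[1].

P[0] = 0b1100, P[1] = 0b0001, P[2] = 0b1000, P[3] = 0b1010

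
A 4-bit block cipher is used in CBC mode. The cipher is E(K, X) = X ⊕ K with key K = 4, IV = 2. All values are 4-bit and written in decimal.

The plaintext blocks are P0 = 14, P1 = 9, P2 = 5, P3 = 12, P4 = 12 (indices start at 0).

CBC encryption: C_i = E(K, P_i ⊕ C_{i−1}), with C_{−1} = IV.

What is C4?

C0: P0 ⊕ 2 = 12; E(K, 12) = 8.
C1: P1 ⊕ 8 = 1; E(K, 1) = 5.
C2: P2 ⊕ 5 = 0; E(K, 0) = 4.
C3: P3 ⊕ 4 = 8; E(K, 8) = 12.
C4: P4 ⊕ 12 = 0; E(K, 0) = 4.

C4 = 4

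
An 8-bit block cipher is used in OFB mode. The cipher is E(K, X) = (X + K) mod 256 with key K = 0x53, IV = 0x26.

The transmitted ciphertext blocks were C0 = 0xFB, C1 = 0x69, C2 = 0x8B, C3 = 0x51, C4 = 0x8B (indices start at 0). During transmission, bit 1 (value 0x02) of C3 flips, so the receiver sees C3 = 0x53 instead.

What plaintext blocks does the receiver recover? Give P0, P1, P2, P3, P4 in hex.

P0 = 0x82, P1 = 0xA5, P2 = 0x94, P3 = 0x21, P4 = 0x4E

OFB decryption: S_i = E(K, S_{i−1}) with S_{−1} = IV; P_i = C_i ⊕ S_i.
Only C3 changed, to 0x53. In OFB, a change in C_i flips the same bit in P_i only; the keystream is unaffected. Decrypting the received ciphertext:
P0: S = E(K, 0x26) = 0x79; 0xFB ⊕ 0x79 = 0x82.
P1: S = E(K, 0x79) = 0xCC; 0x69 ⊕ 0xCC = 0xA5.
P2: S = E(K, 0xCC) = 0x1F; 0x8B ⊕ 0x1F = 0x94.
P3: S = E(K, 0x1F) = 0x72; 0x53 ⊕ 0x72 = 0x21.
P4: S = E(K, 0x72) = 0xC5; 0x8B ⊕ 0xC5 = 0x4E.
Blocks that differ from the original plaintext: P3.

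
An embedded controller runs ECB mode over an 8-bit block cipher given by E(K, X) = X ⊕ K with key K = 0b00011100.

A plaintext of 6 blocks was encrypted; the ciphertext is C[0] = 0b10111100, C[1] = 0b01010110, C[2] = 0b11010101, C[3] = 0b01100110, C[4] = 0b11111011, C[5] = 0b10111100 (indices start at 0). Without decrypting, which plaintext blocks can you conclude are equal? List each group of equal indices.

P[0] = P[5]

ECB encrypts each block independently with the same key, so equal ciphertext blocks imply equal plaintext blocks.
C[0] = C[5] = 0b10111100, so P[0] = P[5].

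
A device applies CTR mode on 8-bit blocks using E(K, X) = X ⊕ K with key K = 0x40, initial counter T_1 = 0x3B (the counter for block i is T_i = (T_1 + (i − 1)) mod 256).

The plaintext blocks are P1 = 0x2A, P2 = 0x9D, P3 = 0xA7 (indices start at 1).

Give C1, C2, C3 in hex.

CTR encryption: S_i = E(K, T_i) where T_i is the counter for block i; C_i = P_i ⊕ S_i.
C1: T = 0x3B, S = E(K, T) = 0x7B; 0x2A ⊕ 0x7B = 0x51.
C2: T = 0x3C, S = E(K, T) = 0x7C; 0x9D ⊕ 0x7C = 0xE1.
C3: T = 0x3D, S = E(K, T) = 0x7D; 0xA7 ⊕ 0x7D = 0xDA.

C1 = 0x51, C2 = 0xE1, C3 = 0xDA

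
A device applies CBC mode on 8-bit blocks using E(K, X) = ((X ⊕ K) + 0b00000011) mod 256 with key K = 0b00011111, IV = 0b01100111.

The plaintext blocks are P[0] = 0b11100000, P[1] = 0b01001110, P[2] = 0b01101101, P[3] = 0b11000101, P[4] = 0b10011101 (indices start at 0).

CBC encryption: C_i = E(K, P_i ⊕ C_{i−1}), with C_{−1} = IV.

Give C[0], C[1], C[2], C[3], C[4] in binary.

C[0]: P[0] ⊕ 0b01100111 = 0b10000111; E(K, 0b10000111) = 0b10011011.
C[1]: P[1] ⊕ 0b10011011 = 0b11010101; E(K, 0b11010101) = 0b11001101.
C[2]: P[2] ⊕ 0b11001101 = 0b10100000; E(K, 0b10100000) = 0b11000010.
C[3]: P[3] ⊕ 0b11000010 = 0b00000111; E(K, 0b00000111) = 0b00011011.
C[4]: P[4] ⊕ 0b00011011 = 0b10000110; E(K, 0b10000110) = 0b10011100.

C[0] = 0b10011011, C[1] = 0b11001101, C[2] = 0b11000010, C[3] = 0b00011011, C[4] = 0b10011100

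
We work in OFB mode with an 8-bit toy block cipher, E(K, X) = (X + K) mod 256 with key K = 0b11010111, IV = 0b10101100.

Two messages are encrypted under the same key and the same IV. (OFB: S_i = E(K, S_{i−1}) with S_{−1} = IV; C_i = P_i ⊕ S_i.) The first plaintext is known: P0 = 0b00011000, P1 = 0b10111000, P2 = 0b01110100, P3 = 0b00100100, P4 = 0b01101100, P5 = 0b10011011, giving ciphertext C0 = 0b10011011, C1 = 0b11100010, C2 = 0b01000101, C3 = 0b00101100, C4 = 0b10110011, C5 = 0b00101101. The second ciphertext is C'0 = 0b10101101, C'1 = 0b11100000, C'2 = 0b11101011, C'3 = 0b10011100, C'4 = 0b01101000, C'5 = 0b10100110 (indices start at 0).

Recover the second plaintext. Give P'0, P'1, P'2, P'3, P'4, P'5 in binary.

P'0 = 0b00101110, P'1 = 0b10111010, P'2 = 0b11011010, P'3 = 0b10010100, P'4 = 0b10110111, P'5 = 0b00010000

In OFB with a reused IV, both messages share the same keystream S_i, so C_i ⊕ C'_i = P_i ⊕ P'_i and thus P'_i = P_i ⊕ C_i ⊕ C'_i.
P'0: 0b00011000 ⊕ 0b10011011 ⊕ 0b10101101 = 0b00101110.
P'1: 0b10111000 ⊕ 0b11100010 ⊕ 0b11100000 = 0b10111010.
P'2: 0b01110100 ⊕ 0b01000101 ⊕ 0b11101011 = 0b11011010.
P'3: 0b00100100 ⊕ 0b00101100 ⊕ 0b10011100 = 0b10010100.
P'4: 0b01101100 ⊕ 0b10110011 ⊕ 0b01101000 = 0b10110111.
P'5: 0b10011011 ⊕ 0b00101101 ⊕ 0b10100110 = 0b00010000.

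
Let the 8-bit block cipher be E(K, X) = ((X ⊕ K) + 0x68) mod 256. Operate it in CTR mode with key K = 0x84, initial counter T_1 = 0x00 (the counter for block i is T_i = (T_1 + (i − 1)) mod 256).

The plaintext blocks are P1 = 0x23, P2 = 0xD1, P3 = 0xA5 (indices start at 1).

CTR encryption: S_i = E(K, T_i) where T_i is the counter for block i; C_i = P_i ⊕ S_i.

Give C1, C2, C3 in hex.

C1 = 0xCF, C2 = 0x3C, C3 = 0x4B

C1: T = 0x00, S = E(K, T) = 0xEC; 0x23 ⊕ 0xEC = 0xCF.
C2: T = 0x01, S = E(K, T) = 0xED; 0xD1 ⊕ 0xED = 0x3C.
C3: T = 0x02, S = E(K, T) = 0xEE; 0xA5 ⊕ 0xEE = 0x4B.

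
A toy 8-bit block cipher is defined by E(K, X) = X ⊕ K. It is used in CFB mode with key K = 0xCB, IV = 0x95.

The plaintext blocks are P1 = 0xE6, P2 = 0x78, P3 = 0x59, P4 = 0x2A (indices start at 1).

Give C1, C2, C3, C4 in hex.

CFB encryption: C_i = P_i ⊕ E(K, C_{i−1}), with C_{0} = IV.
C1: E(K, 0x95) = 0x5E; 0xE6 ⊕ 0x5E = 0xB8.
C2: E(K, 0xB8) = 0x73; 0x78 ⊕ 0x73 = 0x0B.
C3: E(K, 0x0B) = 0xC0; 0x59 ⊕ 0xC0 = 0x99.
C4: E(K, 0x99) = 0x52; 0x2A ⊕ 0x52 = 0x78.

C1 = 0xB8, C2 = 0x0B, C3 = 0x99, C4 = 0x78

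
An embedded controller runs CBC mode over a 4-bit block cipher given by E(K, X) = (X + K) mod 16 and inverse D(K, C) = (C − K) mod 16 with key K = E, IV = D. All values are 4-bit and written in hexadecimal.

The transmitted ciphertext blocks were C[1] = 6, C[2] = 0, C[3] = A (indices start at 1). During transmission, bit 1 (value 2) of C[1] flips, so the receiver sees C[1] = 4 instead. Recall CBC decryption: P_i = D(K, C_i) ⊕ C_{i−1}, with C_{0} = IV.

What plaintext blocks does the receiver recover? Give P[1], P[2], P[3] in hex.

P[1] = B, P[2] = 6, P[3] = C

Only C[1] changed, to 4. In CBC, a change in C_i garbles P_i and flips the same bit in P_{i+1}. Decrypting the received ciphertext:
P[1]: D(K, 4) = 6; 6 ⊕ D = B.
P[2]: D(K, 0) = 2; 2 ⊕ 4 = 6.
P[3]: D(K, A) = C; C ⊕ 0 = C.
Blocks that differ from the original plaintext: P[1], P[2].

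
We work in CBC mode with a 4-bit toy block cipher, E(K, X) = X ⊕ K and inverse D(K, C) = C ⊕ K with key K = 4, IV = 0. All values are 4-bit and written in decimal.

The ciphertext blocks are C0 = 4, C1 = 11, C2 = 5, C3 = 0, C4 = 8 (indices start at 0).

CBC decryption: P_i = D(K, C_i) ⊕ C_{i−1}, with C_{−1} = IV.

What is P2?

P2 = 10

P2: D(K, 5) = 1; 1 ⊕ 11 = 10.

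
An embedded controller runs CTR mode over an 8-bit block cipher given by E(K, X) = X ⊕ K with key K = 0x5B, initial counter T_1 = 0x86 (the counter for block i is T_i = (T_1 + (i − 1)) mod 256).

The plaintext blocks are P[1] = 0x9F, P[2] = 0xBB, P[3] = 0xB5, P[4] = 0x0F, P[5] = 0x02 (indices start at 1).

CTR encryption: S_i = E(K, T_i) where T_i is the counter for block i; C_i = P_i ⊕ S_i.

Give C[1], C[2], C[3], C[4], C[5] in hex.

C[1] = 0x42, C[2] = 0x67, C[3] = 0x66, C[4] = 0xDD, C[5] = 0xD3

C[1]: T = 0x86, S = E(K, T) = 0xDD; 0x9F ⊕ 0xDD = 0x42.
C[2]: T = 0x87, S = E(K, T) = 0xDC; 0xBB ⊕ 0xDC = 0x67.
C[3]: T = 0x88, S = E(K, T) = 0xD3; 0xB5 ⊕ 0xD3 = 0x66.
C[4]: T = 0x89, S = E(K, T) = 0xD2; 0x0F ⊕ 0xD2 = 0xDD.
C[5]: T = 0x8A, S = E(K, T) = 0xD1; 0x02 ⊕ 0xD1 = 0xD3.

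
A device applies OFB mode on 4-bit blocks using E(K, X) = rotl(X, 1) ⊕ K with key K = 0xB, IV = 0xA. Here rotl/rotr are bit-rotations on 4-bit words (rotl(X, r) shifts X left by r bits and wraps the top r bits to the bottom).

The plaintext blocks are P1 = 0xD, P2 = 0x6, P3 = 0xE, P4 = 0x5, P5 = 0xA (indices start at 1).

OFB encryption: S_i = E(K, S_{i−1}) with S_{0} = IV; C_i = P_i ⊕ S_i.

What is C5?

C1: S = E(K, 0xA) = 0xE; 0xD ⊕ 0xE = 0x3.
C2: S = E(K, 0xE) = 0x6; 0x6 ⊕ 0x6 = 0x0.
C3: S = E(K, 0x6) = 0x7; 0xE ⊕ 0x7 = 0x9.
C4: S = E(K, 0x7) = 0x5; 0x5 ⊕ 0x5 = 0x0.
C5: S = E(K, 0x5) = 0x1; 0xA ⊕ 0x1 = 0xB.

C5 = 0xB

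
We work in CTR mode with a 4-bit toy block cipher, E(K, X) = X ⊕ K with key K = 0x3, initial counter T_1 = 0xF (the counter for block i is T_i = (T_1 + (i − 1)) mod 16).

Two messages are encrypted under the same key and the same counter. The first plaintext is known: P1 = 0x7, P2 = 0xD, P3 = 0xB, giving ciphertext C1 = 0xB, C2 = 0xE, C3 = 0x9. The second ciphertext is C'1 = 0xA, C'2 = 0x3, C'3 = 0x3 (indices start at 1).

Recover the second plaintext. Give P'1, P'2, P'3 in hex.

P'1 = 0x6, P'2 = 0x0, P'3 = 0x1

In CTR with a reused counter, both messages share the same keystream S_i, so C_i ⊕ C'_i = P_i ⊕ P'_i and thus P'_i = P_i ⊕ C_i ⊕ C'_i.
P'1: 0x7 ⊕ 0xB ⊕ 0xA = 0x6.
P'2: 0xD ⊕ 0xE ⊕ 0x3 = 0x0.
P'3: 0xB ⊕ 0x9 ⊕ 0x3 = 0x1.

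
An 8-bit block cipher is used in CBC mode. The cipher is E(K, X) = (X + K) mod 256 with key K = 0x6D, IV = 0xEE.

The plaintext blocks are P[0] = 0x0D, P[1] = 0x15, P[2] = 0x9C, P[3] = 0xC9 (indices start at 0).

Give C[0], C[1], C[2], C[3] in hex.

CBC encryption: C_i = E(K, P_i ⊕ C_{i−1}), with C_{−1} = IV.
C[0]: P[0] ⊕ 0xEE = 0xE3; E(K, 0xE3) = 0x50.
C[1]: P[1] ⊕ 0x50 = 0x45; E(K, 0x45) = 0xB2.
C[2]: P[2] ⊕ 0xB2 = 0x2E; E(K, 0x2E) = 0x9B.
C[3]: P[3] ⊕ 0x9B = 0x52; E(K, 0x52) = 0xBF.

C[0] = 0x50, C[1] = 0xB2, C[2] = 0x9B, C[3] = 0xBF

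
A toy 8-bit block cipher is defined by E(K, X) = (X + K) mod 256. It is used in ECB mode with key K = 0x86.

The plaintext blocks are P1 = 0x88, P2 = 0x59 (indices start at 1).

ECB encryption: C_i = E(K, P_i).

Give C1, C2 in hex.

C1: E(K, 0x88) = 0x0E.
C2: E(K, 0x59) = 0xDF.

C1 = 0x0E, C2 = 0xDF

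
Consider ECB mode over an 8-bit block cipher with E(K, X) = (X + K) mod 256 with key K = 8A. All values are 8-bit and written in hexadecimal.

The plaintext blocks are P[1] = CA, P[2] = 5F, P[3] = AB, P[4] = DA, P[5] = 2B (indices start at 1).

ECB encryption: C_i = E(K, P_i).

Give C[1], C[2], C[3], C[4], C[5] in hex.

C[1]: E(K, CA) = 54.
C[2]: E(K, 5F) = E9.
C[3]: E(K, AB) = 35.
C[4]: E(K, DA) = 64.
C[5]: E(K, 2B) = B5.

C[1] = 54, C[2] = E9, C[3] = 35, C[4] = 64, C[5] = B5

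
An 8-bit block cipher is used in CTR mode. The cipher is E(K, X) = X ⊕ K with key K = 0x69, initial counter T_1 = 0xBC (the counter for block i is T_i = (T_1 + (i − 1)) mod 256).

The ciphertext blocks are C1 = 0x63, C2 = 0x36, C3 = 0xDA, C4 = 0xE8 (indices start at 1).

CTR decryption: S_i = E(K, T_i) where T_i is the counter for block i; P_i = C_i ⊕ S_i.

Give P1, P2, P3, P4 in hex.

P1: T = 0xBC, S = E(K, T) = 0xD5; 0x63 ⊕ 0xD5 = 0xB6.
P2: T = 0xBD, S = E(K, T) = 0xD4; 0x36 ⊕ 0xD4 = 0xE2.
P3: T = 0xBE, S = E(K, T) = 0xD7; 0xDA ⊕ 0xD7 = 0x0D.
P4: T = 0xBF, S = E(K, T) = 0xD6; 0xE8 ⊕ 0xD6 = 0x3E.

P1 = 0xB6, P2 = 0xE2, P3 = 0x0D, P4 = 0x3E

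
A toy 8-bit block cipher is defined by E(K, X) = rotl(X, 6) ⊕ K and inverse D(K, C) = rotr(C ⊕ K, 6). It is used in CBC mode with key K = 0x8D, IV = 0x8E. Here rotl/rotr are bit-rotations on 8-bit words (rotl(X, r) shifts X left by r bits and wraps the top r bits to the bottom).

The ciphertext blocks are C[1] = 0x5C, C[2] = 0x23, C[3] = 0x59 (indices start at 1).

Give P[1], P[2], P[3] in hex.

P[1] = 0xC9, P[2] = 0xE6, P[3] = 0x70

CBC decryption: P_i = D(K, C_i) ⊕ C_{i−1}, with C_{0} = IV.
P[1]: D(K, 0x5C) = 0x47; 0x47 ⊕ 0x8E = 0xC9.
P[2]: D(K, 0x23) = 0xBA; 0xBA ⊕ 0x5C = 0xE6.
P[3]: D(K, 0x59) = 0x53; 0x53 ⊕ 0x23 = 0x70.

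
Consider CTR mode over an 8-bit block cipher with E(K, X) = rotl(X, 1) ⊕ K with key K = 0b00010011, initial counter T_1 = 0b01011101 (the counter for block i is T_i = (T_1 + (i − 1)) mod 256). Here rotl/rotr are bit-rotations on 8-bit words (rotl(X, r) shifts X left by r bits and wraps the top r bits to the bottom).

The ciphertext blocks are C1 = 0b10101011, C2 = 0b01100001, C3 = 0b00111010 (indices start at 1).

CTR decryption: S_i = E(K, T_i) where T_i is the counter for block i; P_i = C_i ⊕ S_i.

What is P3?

P3 = 0b10010111

P3: T = 0b01011111, S = E(K, T) = 0b10101101; 0b00111010 ⊕ 0b10101101 = 0b10010111.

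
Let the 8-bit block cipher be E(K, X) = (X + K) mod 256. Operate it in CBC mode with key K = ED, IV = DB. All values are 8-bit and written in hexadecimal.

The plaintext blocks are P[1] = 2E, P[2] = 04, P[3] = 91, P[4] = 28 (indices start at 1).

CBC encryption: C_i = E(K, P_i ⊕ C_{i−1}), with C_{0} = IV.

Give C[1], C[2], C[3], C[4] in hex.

C[1]: P[1] ⊕ DB = F5; E(K, F5) = E2.
C[2]: P[2] ⊕ E2 = E6; E(K, E6) = D3.
C[3]: P[3] ⊕ D3 = 42; E(K, 42) = 2F.
C[4]: P[4] ⊕ 2F = 07; E(K, 07) = F4.

C[1] = E2, C[2] = D3, C[3] = 2F, C[4] = F4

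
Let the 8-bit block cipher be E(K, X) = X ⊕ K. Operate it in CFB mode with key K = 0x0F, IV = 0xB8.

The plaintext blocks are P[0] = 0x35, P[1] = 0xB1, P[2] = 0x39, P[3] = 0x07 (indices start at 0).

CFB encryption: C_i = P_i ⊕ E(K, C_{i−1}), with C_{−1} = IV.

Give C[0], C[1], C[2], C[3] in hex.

C[0] = 0x82, C[1] = 0x3C, C[2] = 0x0A, C[3] = 0x02

C[0]: E(K, 0xB8) = 0xB7; 0x35 ⊕ 0xB7 = 0x82.
C[1]: E(K, 0x82) = 0x8D; 0xB1 ⊕ 0x8D = 0x3C.
C[2]: E(K, 0x3C) = 0x33; 0x39 ⊕ 0x33 = 0x0A.
C[3]: E(K, 0x0A) = 0x05; 0x07 ⊕ 0x05 = 0x02.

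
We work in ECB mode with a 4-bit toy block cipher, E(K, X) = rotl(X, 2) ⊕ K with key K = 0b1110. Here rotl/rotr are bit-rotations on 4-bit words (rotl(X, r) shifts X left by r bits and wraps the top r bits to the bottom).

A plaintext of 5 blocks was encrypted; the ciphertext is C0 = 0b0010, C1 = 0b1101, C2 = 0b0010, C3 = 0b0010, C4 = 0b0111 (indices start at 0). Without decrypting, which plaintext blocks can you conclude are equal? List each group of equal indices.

P0 = P2 = P3

ECB encrypts each block independently with the same key, so equal ciphertext blocks imply equal plaintext blocks.
C0 = C2 = C3 = 0b0010, so P0 = P2 = P3.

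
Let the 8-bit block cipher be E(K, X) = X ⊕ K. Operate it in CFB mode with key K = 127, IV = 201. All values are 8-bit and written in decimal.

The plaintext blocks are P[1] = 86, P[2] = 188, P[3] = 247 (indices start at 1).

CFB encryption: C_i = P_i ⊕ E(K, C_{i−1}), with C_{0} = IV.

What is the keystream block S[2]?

159

C[1]: E(K, 201) = 182; 86 ⊕ 182 = 224.
C[2]: E(K, 224) = 159; 188 ⊕ 159 = 35.
So S[2] = 159.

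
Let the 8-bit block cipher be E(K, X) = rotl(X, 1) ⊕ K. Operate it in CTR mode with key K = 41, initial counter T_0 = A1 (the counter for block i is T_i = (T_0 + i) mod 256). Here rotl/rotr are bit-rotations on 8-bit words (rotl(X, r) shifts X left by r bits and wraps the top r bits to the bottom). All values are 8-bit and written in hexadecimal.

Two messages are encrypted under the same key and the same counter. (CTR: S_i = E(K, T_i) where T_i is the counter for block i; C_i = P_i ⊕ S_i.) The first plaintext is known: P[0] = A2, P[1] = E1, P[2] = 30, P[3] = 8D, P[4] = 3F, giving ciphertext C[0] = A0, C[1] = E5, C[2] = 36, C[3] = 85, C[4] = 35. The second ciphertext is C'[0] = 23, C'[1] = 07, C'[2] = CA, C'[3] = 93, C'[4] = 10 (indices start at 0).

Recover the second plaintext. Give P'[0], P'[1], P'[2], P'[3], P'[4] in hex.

In CTR with a reused counter, both messages share the same keystream S_i, so C_i ⊕ C'_i = P_i ⊕ P'_i and thus P'_i = P_i ⊕ C_i ⊕ C'_i.
P'[0]: A2 ⊕ A0 ⊕ 23 = 21.
P'[1]: E1 ⊕ E5 ⊕ 07 = 03.
P'[2]: 30 ⊕ 36 ⊕ CA = CC.
P'[3]: 8D ⊕ 85 ⊕ 93 = 9B.
P'[4]: 3F ⊕ 35 ⊕ 10 = 1A.

P'[0] = 21, P'[1] = 03, P'[2] = CC, P'[3] = 9B, P'[4] = 1A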